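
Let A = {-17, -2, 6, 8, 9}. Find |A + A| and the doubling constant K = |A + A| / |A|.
K = |A + A| / |A| = 15/5 = 3

Enumerate A + A = {a + b : a, b ∈ A}. With |A| = 5, there are |A|^2 = 25 ordered sum pairs; collecting distinct values, A + A = {-34, -19, -11, -9, -8, -4, 4, 6, 7, 12, 14, 15, 16, 17, 18}, so |A + A| = 15. Thus K = 15/5 = 3. For comparison, the minimum possible |A + A| over all 5-element sets is 2·5 − 1 = 9 (so min K = 9/5), attained only by arithmetic progressions.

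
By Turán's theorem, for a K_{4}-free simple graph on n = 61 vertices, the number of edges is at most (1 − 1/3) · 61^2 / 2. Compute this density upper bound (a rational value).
Turán density bound = (2/3) · 61^2/2 = 3721/3 ≈ 1240.3333

Turán's theorem: ex(n, K_{r+1}) is achieved by the complete r-partite Turán graph T(n, r) with parts as balanced as possible, and is at most (1 − 1/r) · n^2/2. For r = 3, n = 61: the density bound is (2/3) · 3721/2 = 3721/3 ≈ 1240.3333. The integer-valued extremum is e(T(61, 3)) = 1240, which is strictly less than the density bound 3721/3 since 3 ∤ 61 (the parts of T(61, 3) cannot all be equal).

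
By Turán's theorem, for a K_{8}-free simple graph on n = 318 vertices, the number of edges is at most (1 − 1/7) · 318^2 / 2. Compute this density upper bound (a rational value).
Turán density bound = (6/7) · 318^2/2 = 303372/7 ≈ 43338.8571

Turán's theorem: ex(n, K_{r+1}) is achieved by the complete r-partite Turán graph T(n, r) with parts as balanced as possible, and is at most (1 − 1/r) · n^2/2. For r = 7, n = 318: the density bound is (6/7) · 101124/2 = 303372/7 ≈ 43338.8571. The integer-valued extremum is e(T(318, 7)) = 43338, which is strictly less than the density bound 303372/7 since 7 ∤ 318 (the parts of T(318, 7) cannot all be equal).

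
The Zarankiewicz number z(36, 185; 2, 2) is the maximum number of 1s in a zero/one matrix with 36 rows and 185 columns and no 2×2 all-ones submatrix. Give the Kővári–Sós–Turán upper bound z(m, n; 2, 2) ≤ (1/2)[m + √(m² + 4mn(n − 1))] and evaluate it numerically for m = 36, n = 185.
z(36, 185; 2, 2) ≤ (1/2)[36 + √(36² + 4·36·185·184)] = (1/2)[36 + √4903056] = 1125.1423

Kővári–Sós–Turán: let r_1, ..., r_36 be the row sums and z = Σ r_i the total number of 1s. Each pair of columns can share at most one row with both entries 1 (else a 2×2 all-ones block appears), so Σ_i C(r_i, 2) ≤ C(185, 2) = 17020. By convexity Σ_i C(r_i, 2) ≥ 36·C(z/36, 2) = z(z − 36)/(2·36), giving z² − 36z − 36·185·184 ≤ 0 and hence z ≤ (1/2)[36 + √(1296 + 4·1225440)] = (1/2)[36 + √4903056] ≈ (1/2)(36 + 2214.2845) = 1125.1423.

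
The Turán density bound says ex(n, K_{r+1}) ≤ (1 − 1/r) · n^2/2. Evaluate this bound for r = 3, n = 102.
Turán density bound = (2/3) · 102^2/2 = 3468

Turán's theorem: ex(n, K_{r+1}) is achieved by the complete r-partite Turán graph T(n, r) with parts as balanced as possible, and is at most (1 − 1/r) · n^2/2. For r = 3, n = 102: the density bound is (2/3) · 10404/2 = 3468. Since 3 ∣ 102, the Turán graph T(102, 3) has parts of equal size 34, and its edge count e(T(102, 3)) = 3468 attains the density bound exactly.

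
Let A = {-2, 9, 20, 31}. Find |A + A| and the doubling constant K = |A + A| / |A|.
K = |A + A| / |A| = 7/4

Enumerate A + A = {a + b : a, b ∈ A}. With |A| = 4, there are |A|^2 = 16 ordered sum pairs; collecting distinct values, A + A = {-4, 7, 18, 29, 40, 51, 62}, so |A + A| = 7. Thus K = 7/4. Here |A + A| = 2|A| − 1 = 7, the minimum possible — so K = 7/4 is minimal, which holds iff A is an arithmetic progression.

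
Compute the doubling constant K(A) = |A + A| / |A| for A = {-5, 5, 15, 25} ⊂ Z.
K = |A + A| / |A| = 7/4

Enumerate A + A = {a + b : a, b ∈ A}. With |A| = 4, there are |A|^2 = 16 ordered sum pairs; collecting distinct values, A + A = {-10, 0, 10, 20, 30, 40, 50}, so |A + A| = 7. Thus K = 7/4. Here |A + A| = 2|A| − 1 = 7, the minimum possible — so K = 7/4 is minimal, which holds iff A is an arithmetic progression.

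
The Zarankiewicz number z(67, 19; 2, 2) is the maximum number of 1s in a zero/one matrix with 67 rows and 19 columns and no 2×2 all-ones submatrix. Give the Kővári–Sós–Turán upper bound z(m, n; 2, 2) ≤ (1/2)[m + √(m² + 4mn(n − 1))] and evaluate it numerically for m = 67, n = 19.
z(67, 19; 2, 2) ≤ (1/2)[67 + √(67² + 4·67·19·18)] = (1/2)[67 + √96145] = 188.5363

Kővári–Sós–Turán: let r_1, ..., r_67 be the row sums and z = Σ r_i the total number of 1s. Each pair of columns can share at most one row with both entries 1 (else a 2×2 all-ones block appears), so Σ_i C(r_i, 2) ≤ C(19, 2) = 171. By convexity Σ_i C(r_i, 2) ≥ 67·C(z/67, 2) = z(z − 67)/(2·67), giving z² − 67z − 67·19·18 ≤ 0 and hence z ≤ (1/2)[67 + √(4489 + 4·22914)] = (1/2)[67 + √96145] ≈ (1/2)(67 + 310.0726) = 188.5363.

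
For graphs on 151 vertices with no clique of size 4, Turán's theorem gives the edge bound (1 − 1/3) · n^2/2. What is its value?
Turán density bound = (2/3) · 151^2/2 = 22801/3 ≈ 7600.3333

Turán's theorem: ex(n, K_{r+1}) is achieved by the complete r-partite Turán graph T(n, r) with parts as balanced as possible, and is at most (1 − 1/r) · n^2/2. For r = 3, n = 151: the density bound is (2/3) · 22801/2 = 22801/3 ≈ 7600.3333. The integer-valued extremum is e(T(151, 3)) = 7600, which is strictly less than the density bound 22801/3 since 3 ∤ 151 (the parts of T(151, 3) cannot all be equal).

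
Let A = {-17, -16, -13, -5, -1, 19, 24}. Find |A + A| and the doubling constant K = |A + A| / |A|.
K = |A + A| / |A| = 27/7

Enumerate A + A = {a + b : a, b ∈ A}. With |A| = 7, there are |A|^2 = 49 ordered sum pairs; collecting distinct values, A + A = {-34, -33, -32, -30, -29, -26, -22, -21, -18, -17, -14, -10, -6, -2, 2, 3, 6, 7, 8, 11, 14, 18, 19, 23, 38, 43, 48}, so |A + A| = 27. Thus K = 27/7. For comparison, the minimum possible |A + A| over all 7-element sets is 2·7 − 1 = 13 (so min K = 13/7), attained only by arithmetic progressions.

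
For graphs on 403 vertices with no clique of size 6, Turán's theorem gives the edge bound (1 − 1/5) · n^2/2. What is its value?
Turán density bound = (4/5) · 403^2/2 = 324818/5 ≈ 64963.6

Turán's theorem: ex(n, K_{r+1}) is achieved by the complete r-partite Turán graph T(n, r) with parts as balanced as possible, and is at most (1 − 1/r) · n^2/2. For r = 5, n = 403: the density bound is (4/5) · 162409/2 = 324818/5 ≈ 64963.6. The integer-valued extremum is e(T(403, 5)) = 64963, which is strictly less than the density bound 324818/5 since 5 ∤ 403 (the parts of T(403, 5) cannot all be equal).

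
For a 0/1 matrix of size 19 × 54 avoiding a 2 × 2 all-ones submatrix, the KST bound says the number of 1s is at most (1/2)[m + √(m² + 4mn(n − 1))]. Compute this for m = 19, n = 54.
z(19, 54; 2, 2) ≤ (1/2)[19 + √(19² + 4·19·54·53)] = (1/2)[19 + √217873] = 242.8843

Kővári–Sós–Turán: let r_1, ..., r_19 be the row sums and z = Σ r_i the total number of 1s. Each pair of columns can share at most one row with both entries 1 (else a 2×2 all-ones block appears), so Σ_i C(r_i, 2) ≤ C(54, 2) = 1431. By convexity Σ_i C(r_i, 2) ≥ 19·C(z/19, 2) = z(z − 19)/(2·19), giving z² − 19z − 19·54·53 ≤ 0 and hence z ≤ (1/2)[19 + √(361 + 4·54378)] = (1/2)[19 + √217873] ≈ (1/2)(19 + 466.7687) = 242.8843.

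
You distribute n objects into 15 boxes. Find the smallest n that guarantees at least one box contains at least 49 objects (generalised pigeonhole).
n = (49 − 1)·15 + 1 = 721

By the generalised pigeonhole principle, to guarantee some box contains ≥ r objects we need more than (r − 1) · k objects total. Threshold: n = (r − 1) · k + 1. With r = 49 and k = 15: n = 48 · 15 + 1 = 720 + 1 = 721. For n = 720 = 48 · 15, we can put exactly 48 objects in every box, avoiding 49 in any single one — so 721 is tight.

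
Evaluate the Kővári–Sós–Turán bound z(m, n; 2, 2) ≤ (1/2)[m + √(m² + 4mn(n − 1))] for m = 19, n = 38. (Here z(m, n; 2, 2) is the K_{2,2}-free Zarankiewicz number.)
z(19, 38; 2, 2) ≤ (1/2)[19 + √(19² + 4·19·38·37)] = (1/2)[19 + √107217] = 173.22

Kővári–Sós–Turán: let r_1, ..., r_19 be the row sums and z = Σ r_i the total number of 1s. Each pair of columns can share at most one row with both entries 1 (else a 2×2 all-ones block appears), so Σ_i C(r_i, 2) ≤ C(38, 2) = 703. By convexity Σ_i C(r_i, 2) ≥ 19·C(z/19, 2) = z(z − 19)/(2·19), giving z² − 19z − 19·38·37 ≤ 0 and hence z ≤ (1/2)[19 + √(361 + 4·26714)] = (1/2)[19 + √107217] ≈ (1/2)(19 + 327.4401) = 173.22.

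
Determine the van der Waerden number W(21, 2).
W(21, 2) = 21 + 1 = 22

A 2-term AP is any pair of integers, so a monochromatic 2-AP exists iff some colour is used at least twice. With 21 colours, the colouring i ↦ i on {1, ..., 21} uses each colour once, avoiding any monochromatic pair, so W(21, 2) > 21. For {1, ..., 22}, pigeonhole forces two integers of the same colour, which form a monochromatic 2-AP. Hence W(21, 2) = 22.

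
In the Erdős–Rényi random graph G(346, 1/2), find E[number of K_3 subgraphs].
E[# K_3] = C(346, 3) · (1/2)^C(3, 2) = 6843880 / 2^3 = 855485

For each 3-subset S of vertices (there are C(346, 3) = 6843880 such S), let X_S = 1 if S induces a K_3 (all C(3, 2) = 3 edges present). Then P(X_S = 1) = (1/2)^3 = 1/8. By linearity of expectation, E[# K_3] = C(346, 3) · (1/2)^3 = 6843880 / 8 = 855485.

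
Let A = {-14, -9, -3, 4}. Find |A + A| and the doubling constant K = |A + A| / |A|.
K = |A + A| / |A| = 10/4 = 5/2

Enumerate A + A = {a + b : a, b ∈ A}. With |A| = 4, there are |A|^2 = 16 ordered sum pairs; collecting distinct values, A + A = {-28, -23, -18, -17, -12, -10, -6, -5, 1, 8}, so |A + A| = 10. Thus K = 10/4 = 5/2. For comparison, the minimum possible |A + A| over all 4-element sets is 2·4 − 1 = 7 (so min K = 7/4), attained only by arithmetic progressions.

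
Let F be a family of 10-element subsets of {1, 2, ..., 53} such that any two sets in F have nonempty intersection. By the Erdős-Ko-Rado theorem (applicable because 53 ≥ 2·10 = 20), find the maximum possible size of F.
max |F| = C(52, 9) = 3679075400

The Erdős-Ko-Rado theorem states: for n ≥ 2k, an intersecting family of k-subsets of an n-element set has size at most C(n − 1, k − 1), with equality for 'star' families {A ⊆ [n] : |A| = k, i ∈ A} (fix an element i). For n = 53, k = 10: C(52, 9) = 3679075400.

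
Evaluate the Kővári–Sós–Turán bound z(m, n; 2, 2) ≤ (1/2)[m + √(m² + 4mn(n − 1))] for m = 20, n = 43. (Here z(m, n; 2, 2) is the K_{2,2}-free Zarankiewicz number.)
z(20, 43; 2, 2) ≤ (1/2)[20 + √(20² + 4·20·43·42)] = (1/2)[20 + √144880] = 200.3155

Kővári–Sós–Turán: let r_1, ..., r_20 be the row sums and z = Σ r_i the total number of 1s. Each pair of columns can share at most one row with both entries 1 (else a 2×2 all-ones block appears), so Σ_i C(r_i, 2) ≤ C(43, 2) = 903. By convexity Σ_i C(r_i, 2) ≥ 20·C(z/20, 2) = z(z − 20)/(2·20), giving z² − 20z − 20·43·42 ≤ 0 and hence z ≤ (1/2)[20 + √(400 + 4·36120)] = (1/2)[20 + √144880] ≈ (1/2)(20 + 380.6311) = 200.3155.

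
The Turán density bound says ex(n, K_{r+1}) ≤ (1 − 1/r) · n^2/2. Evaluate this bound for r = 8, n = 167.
Turán density bound = (7/8) · 167^2/2 = 195223/16 ≈ 12201.4375

Turán's theorem: ex(n, K_{r+1}) is achieved by the complete r-partite Turán graph T(n, r) with parts as balanced as possible, and is at most (1 − 1/r) · n^2/2. For r = 8, n = 167: the density bound is (7/8) · 27889/2 = 195223/16 ≈ 12201.4375. The integer-valued extremum is e(T(167, 8)) = 12201, which is strictly less than the density bound 195223/16 since 8 ∤ 167 (the parts of T(167, 8) cannot all be equal).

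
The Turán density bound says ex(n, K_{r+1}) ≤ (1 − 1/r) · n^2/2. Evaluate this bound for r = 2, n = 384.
Turán density bound = (1/2) · 384^2/2 = 36864

Turán's theorem: ex(n, K_{r+1}) is achieved by the complete r-partite Turán graph T(n, r) with parts as balanced as possible, and is at most (1 − 1/r) · n^2/2. For r = 2, n = 384: the density bound is (1/2) · 147456/2 = 36864. Since 2 ∣ 384, the Turán graph T(384, 2) has parts of equal size 192, and its edge count e(T(384, 2)) = 36864 attains the density bound exactly.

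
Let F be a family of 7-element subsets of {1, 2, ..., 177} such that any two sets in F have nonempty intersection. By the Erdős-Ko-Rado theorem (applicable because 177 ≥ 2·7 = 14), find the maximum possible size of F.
max |F| = C(176, 6) = 37873734360

Erdős-Ko-Rado (1961): when n ≥ 2k, max |F| = C(n−1, k−1). The bound is attained by the star {A : i ∈ A} for any fixed i ∈ [n]. Here C(177−1, 7−1) = C(176, 6) = 37873734360.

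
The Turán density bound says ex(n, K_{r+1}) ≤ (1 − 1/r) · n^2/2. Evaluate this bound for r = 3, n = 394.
Turán density bound = (2/3) · 394^2/2 = 155236/3 ≈ 51745.3333

Turán's theorem: ex(n, K_{r+1}) is achieved by the complete r-partite Turán graph T(n, r) with parts as balanced as possible, and is at most (1 − 1/r) · n^2/2. For r = 3, n = 394: the density bound is (2/3) · 155236/2 = 155236/3 ≈ 51745.3333. The integer-valued extremum is e(T(394, 3)) = 51745, which is strictly less than the density bound 155236/3 since 3 ∤ 394 (the parts of T(394, 3) cannot all be equal).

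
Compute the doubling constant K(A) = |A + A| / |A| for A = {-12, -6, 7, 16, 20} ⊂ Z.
K = |A + A| / |A| = 14/5

Enumerate A + A = {a + b : a, b ∈ A}. With |A| = 5, there are |A|^2 = 25 ordered sum pairs; collecting distinct values, A + A = {-24, -18, -12, -5, 1, 4, 8, 10, 14, 23, 27, 32, 36, 40}, so |A + A| = 14. Thus K = 14/5. For comparison, the minimum possible |A + A| over all 5-element sets is 2·5 − 1 = 9 (so min K = 9/5), attained only by arithmetic progressions.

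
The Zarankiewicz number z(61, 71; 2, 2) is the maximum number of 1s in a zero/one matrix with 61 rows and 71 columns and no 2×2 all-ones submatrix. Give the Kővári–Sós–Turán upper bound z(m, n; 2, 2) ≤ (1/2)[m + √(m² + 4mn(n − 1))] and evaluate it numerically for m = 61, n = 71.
z(61, 71; 2, 2) ≤ (1/2)[61 + √(61² + 4·61·71·70)] = (1/2)[61 + √1216401] = 581.9529

Kővári–Sós–Turán: let r_1, ..., r_61 be the row sums and z = Σ r_i the total number of 1s. Each pair of columns can share at most one row with both entries 1 (else a 2×2 all-ones block appears), so Σ_i C(r_i, 2) ≤ C(71, 2) = 2485. By convexity Σ_i C(r_i, 2) ≥ 61·C(z/61, 2) = z(z − 61)/(2·61), giving z² − 61z − 61·71·70 ≤ 0 and hence z ≤ (1/2)[61 + √(3721 + 4·303170)] = (1/2)[61 + √1216401] ≈ (1/2)(61 + 1102.9057) = 581.9529.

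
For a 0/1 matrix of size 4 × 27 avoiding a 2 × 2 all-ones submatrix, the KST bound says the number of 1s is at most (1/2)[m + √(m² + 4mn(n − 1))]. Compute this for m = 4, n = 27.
z(4, 27; 2, 2) ≤ (1/2)[4 + √(4² + 4·4·27·26)] = (1/2)[4 + √11248] = 55.0283

Kővári–Sós–Turán: let r_1, ..., r_4 be the row sums and z = Σ r_i the total number of 1s. Each pair of columns can share at most one row with both entries 1 (else a 2×2 all-ones block appears), so Σ_i C(r_i, 2) ≤ C(27, 2) = 351. By convexity Σ_i C(r_i, 2) ≥ 4·C(z/4, 2) = z(z − 4)/(2·4), giving z² − 4z − 4·27·26 ≤ 0 and hence z ≤ (1/2)[4 + √(16 + 4·2808)] = (1/2)[4 + √11248] ≈ (1/2)(4 + 106.0566) = 55.0283.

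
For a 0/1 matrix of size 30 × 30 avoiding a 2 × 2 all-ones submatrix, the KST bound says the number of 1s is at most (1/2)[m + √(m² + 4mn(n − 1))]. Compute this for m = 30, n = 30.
z(30, 30; 2, 2) ≤ (1/2)[30 + √(30² + 4·30·30·29)] = (1/2)[30 + √105300] = 177.2498

Kővári–Sós–Turán: let r_1, ..., r_30 be the row sums and z = Σ r_i the total number of 1s. Each pair of columns can share at most one row with both entries 1 (else a 2×2 all-ones block appears), so Σ_i C(r_i, 2) ≤ C(30, 2) = 435. By convexity Σ_i C(r_i, 2) ≥ 30·C(z/30, 2) = z(z − 30)/(2·30), giving z² − 30z − 30·30·29 ≤ 0 and hence z ≤ (1/2)[30 + √(900 + 4·26100)] = (1/2)[30 + √105300] ≈ (1/2)(30 + 324.4996) = 177.2498.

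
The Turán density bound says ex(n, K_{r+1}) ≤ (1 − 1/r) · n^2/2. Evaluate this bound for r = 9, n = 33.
Turán density bound = (8/9) · 33^2/2 = 484

Turán's theorem: ex(n, K_{r+1}) is achieved by the complete r-partite Turán graph T(n, r) with parts as balanced as possible, and is at most (1 − 1/r) · n^2/2. For r = 9, n = 33: the density bound is (8/9) · 1089/2 = 484. The integer-valued extremum is e(T(33, 9)) = 483, which is strictly less than the density bound 484 since 9 ∤ 33 (the parts of T(33, 9) cannot all be equal).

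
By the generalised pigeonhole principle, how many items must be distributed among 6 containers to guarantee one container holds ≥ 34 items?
n = (34 − 1)·6 + 1 = 199

By the generalised pigeonhole principle, to guarantee some box contains ≥ r objects we need more than (r − 1) · k objects total. Threshold: n = (r − 1) · k + 1. With r = 34 and k = 6: n = 33 · 6 + 1 = 198 + 1 = 199. For n = 198 = 33 · 6, we can put exactly 33 objects in every box, avoiding 34 in any single one — so 199 is tight.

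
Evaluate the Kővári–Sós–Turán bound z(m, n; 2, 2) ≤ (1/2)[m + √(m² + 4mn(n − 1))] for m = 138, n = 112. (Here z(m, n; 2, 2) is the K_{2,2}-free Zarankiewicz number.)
z(138, 112; 2, 2) ≤ (1/2)[138 + √(138² + 4·138·112·111)] = (1/2)[138 + √6881508] = 1380.6314

Kővári–Sós–Turán: let r_1, ..., r_138 be the row sums and z = Σ r_i the total number of 1s. Each pair of columns can share at most one row with both entries 1 (else a 2×2 all-ones block appears), so Σ_i C(r_i, 2) ≤ C(112, 2) = 6216. By convexity Σ_i C(r_i, 2) ≥ 138·C(z/138, 2) = z(z − 138)/(2·138), giving z² − 138z − 138·112·111 ≤ 0 and hence z ≤ (1/2)[138 + √(19044 + 4·1715616)] = (1/2)[138 + √6881508] ≈ (1/2)(138 + 2623.2629) = 1380.6314.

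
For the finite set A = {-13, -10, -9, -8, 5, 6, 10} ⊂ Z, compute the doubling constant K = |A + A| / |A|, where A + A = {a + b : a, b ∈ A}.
K = |A + A| / |A| = 24/7

Enumerate A + A = {a + b : a, b ∈ A}. With |A| = 7, there are |A|^2 = 49 ordered sum pairs; collecting distinct values, A + A = {-26, -23, -22, -21, -20, -19, -18, -17, -16, -8, -7, -5, -4, -3, -2, 0, 1, 2, 10, 11, 12, 15, 16, 20}, so |A + A| = 24. Thus K = 24/7. For comparison, the minimum possible |A + A| over all 7-element sets is 2·7 − 1 = 13 (so min K = 13/7), attained only by arithmetic progressions.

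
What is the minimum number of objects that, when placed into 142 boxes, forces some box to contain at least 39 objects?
n = (39 − 1)·142 + 1 = 5397

By the generalised pigeonhole principle, to guarantee some box contains ≥ r objects we need more than (r − 1) · k objects total. Threshold: n = (r − 1) · k + 1. With r = 39 and k = 142: n = 38 · 142 + 1 = 5396 + 1 = 5397. For n = 5396 = 38 · 142, we can put exactly 38 objects in every box, avoiding 39 in any single one — so 5397 is tight.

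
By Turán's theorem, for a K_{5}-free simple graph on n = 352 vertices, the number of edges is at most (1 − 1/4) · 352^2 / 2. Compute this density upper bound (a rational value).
Turán density bound = (3/4) · 352^2/2 = 46464

Turán's theorem: ex(n, K_{r+1}) is achieved by the complete r-partite Turán graph T(n, r) with parts as balanced as possible, and is at most (1 − 1/r) · n^2/2. For r = 4, n = 352: the density bound is (3/4) · 123904/2 = 46464. Since 4 ∣ 352, the Turán graph T(352, 4) has parts of equal size 88, and its edge count e(T(352, 4)) = 46464 attains the density bound exactly.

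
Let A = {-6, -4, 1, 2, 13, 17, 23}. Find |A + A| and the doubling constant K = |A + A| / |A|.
K = |A + A| / |A| = 27/7

Enumerate A + A = {a + b : a, b ∈ A}. With |A| = 7, there are |A|^2 = 49 ordered sum pairs; collecting distinct values, A + A = {-12, -10, -8, -5, -4, -3, -2, 2, 3, 4, 7, 9, 11, 13, 14, 15, 17, 18, 19, 24, 25, 26, 30, 34, 36, 40, 46}, so |A + A| = 27. Thus K = 27/7. For comparison, the minimum possible |A + A| over all 7-element sets is 2·7 − 1 = 13 (so min K = 13/7), attained only by arithmetic progressions.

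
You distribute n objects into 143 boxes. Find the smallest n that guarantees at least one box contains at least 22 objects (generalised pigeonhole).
n = (22 − 1)·143 + 1 = 3004

By the generalised pigeonhole principle, to guarantee some box contains ≥ r objects we need more than (r − 1) · k objects total. Threshold: n = (r − 1) · k + 1. With r = 22 and k = 143: n = 21 · 143 + 1 = 3003 + 1 = 3004. For n = 3003 = 21 · 143, we can put exactly 21 objects in every box, avoiding 22 in any single one — so 3004 is tight.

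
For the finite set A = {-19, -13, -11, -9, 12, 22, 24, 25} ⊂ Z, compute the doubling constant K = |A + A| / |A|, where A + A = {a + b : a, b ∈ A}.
K = |A + A| / |A| = 32/8 = 4

Enumerate A + A = {a + b : a, b ∈ A}. With |A| = 8, there are |A|^2 = 64 ordered sum pairs; collecting distinct values, A + A = {-38, -32, -30, -28, -26, -24, -22, -20, -18, -7, -1, 1, 3, 5, 6, 9, 11, 12, 13, 14, 15, 16, 24, 34, 36, 37, 44, 46, 47, 48, 49, 50}, so |A + A| = 32. Thus K = 32/8 = 4. For comparison, the minimum possible |A + A| over all 8-element sets is 2·8 − 1 = 15 (so min K = 15/8), attained only by arithmetic progressions.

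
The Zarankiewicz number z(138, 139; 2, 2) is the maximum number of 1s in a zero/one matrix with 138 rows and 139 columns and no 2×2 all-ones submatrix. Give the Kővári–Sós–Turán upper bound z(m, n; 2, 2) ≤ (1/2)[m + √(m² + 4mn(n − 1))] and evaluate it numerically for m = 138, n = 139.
z(138, 139; 2, 2) ≤ (1/2)[138 + √(138² + 4·138·139·138)] = (1/2)[138 + √10607508] = 1697.4585

Kővári–Sós–Turán: let r_1, ..., r_138 be the row sums and z = Σ r_i the total number of 1s. Each pair of columns can share at most one row with both entries 1 (else a 2×2 all-ones block appears), so Σ_i C(r_i, 2) ≤ C(139, 2) = 9591. By convexity Σ_i C(r_i, 2) ≥ 138·C(z/138, 2) = z(z − 138)/(2·138), giving z² − 138z − 138·139·138 ≤ 0 and hence z ≤ (1/2)[138 + √(19044 + 4·2647116)] = (1/2)[138 + √10607508] ≈ (1/2)(138 + 3256.9169) = 1697.4585.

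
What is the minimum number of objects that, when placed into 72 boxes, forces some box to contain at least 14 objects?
n = (14 − 1)·72 + 1 = 937

By the generalised pigeonhole principle, to guarantee some box contains ≥ r objects we need more than (r − 1) · k objects total. Threshold: n = (r − 1) · k + 1. With r = 14 and k = 72: n = 13 · 72 + 1 = 936 + 1 = 937. For n = 936 = 13 · 72, we can put exactly 13 objects in every box, avoiding 14 in any single one — so 937 is tight.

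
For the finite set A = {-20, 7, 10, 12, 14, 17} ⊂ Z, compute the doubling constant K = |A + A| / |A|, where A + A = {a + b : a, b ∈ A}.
K = |A + A| / |A| = 19/6

Enumerate A + A = {a + b : a, b ∈ A}. With |A| = 6, there are |A|^2 = 36 ordered sum pairs; collecting distinct values, A + A = {-40, -13, -10, -8, -6, -3, 14, 17, 19, 20, 21, 22, 24, 26, 27, 28, 29, 31, 34}, so |A + A| = 19. Thus K = 19/6. For comparison, the minimum possible |A + A| over all 6-element sets is 2·6 − 1 = 11 (so min K = 11/6), attained only by arithmetic progressions.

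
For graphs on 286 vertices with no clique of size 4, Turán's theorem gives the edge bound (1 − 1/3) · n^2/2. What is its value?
Turán density bound = (2/3) · 286^2/2 = 81796/3 ≈ 27265.3333

Turán's theorem: ex(n, K_{r+1}) is achieved by the complete r-partite Turán graph T(n, r) with parts as balanced as possible, and is at most (1 − 1/r) · n^2/2. For r = 3, n = 286: the density bound is (2/3) · 81796/2 = 81796/3 ≈ 27265.3333. The integer-valued extremum is e(T(286, 3)) = 27265, which is strictly less than the density bound 81796/3 since 3 ∤ 286 (the parts of T(286, 3) cannot all be equal).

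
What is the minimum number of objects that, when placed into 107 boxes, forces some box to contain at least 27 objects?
n = (27 − 1)·107 + 1 = 2783

By the generalised pigeonhole principle, to guarantee some box contains ≥ r objects we need more than (r − 1) · k objects total. Threshold: n = (r − 1) · k + 1. With r = 27 and k = 107: n = 26 · 107 + 1 = 2782 + 1 = 2783. For n = 2782 = 26 · 107, we can put exactly 26 objects in every box, avoiding 27 in any single one — so 2783 is tight.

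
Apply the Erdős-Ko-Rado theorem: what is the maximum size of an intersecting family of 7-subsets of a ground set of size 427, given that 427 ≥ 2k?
max |F| = C(426, 6) = 8012477140410

The Erdős-Ko-Rado theorem states: for n ≥ 2k, an intersecting family of k-subsets of an n-element set has size at most C(n − 1, k − 1), with equality for 'star' families {A ⊆ [n] : |A| = k, i ∈ A} (fix an element i). For n = 427, k = 7: C(426, 6) = 8012477140410.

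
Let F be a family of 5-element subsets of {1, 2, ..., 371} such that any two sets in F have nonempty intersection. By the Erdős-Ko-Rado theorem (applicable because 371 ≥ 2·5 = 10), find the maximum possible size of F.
max |F| = C(370, 4) = 768299820

The Erdős-Ko-Rado theorem states: for n ≥ 2k, an intersecting family of k-subsets of an n-element set has size at most C(n − 1, k − 1), with equality for 'star' families {A ⊆ [n] : |A| = k, i ∈ A} (fix an element i). For n = 371, k = 5: C(370, 4) = 768299820.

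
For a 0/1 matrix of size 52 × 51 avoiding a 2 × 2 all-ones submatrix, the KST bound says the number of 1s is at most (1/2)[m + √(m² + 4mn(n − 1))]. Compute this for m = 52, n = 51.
z(52, 51; 2, 2) ≤ (1/2)[52 + √(52² + 4·52·51·50)] = (1/2)[52 + √533104] = 391.0699

Kővári–Sós–Turán: let r_1, ..., r_52 be the row sums and z = Σ r_i the total number of 1s. Each pair of columns can share at most one row with both entries 1 (else a 2×2 all-ones block appears), so Σ_i C(r_i, 2) ≤ C(51, 2) = 1275. By convexity Σ_i C(r_i, 2) ≥ 52·C(z/52, 2) = z(z − 52)/(2·52), giving z² − 52z − 52·51·50 ≤ 0 and hence z ≤ (1/2)[52 + √(2704 + 4·132600)] = (1/2)[52 + √533104] ≈ (1/2)(52 + 730.1397) = 391.0699.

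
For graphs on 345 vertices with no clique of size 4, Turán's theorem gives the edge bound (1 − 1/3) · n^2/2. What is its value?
Turán density bound = (2/3) · 345^2/2 = 39675

Turán's theorem: ex(n, K_{r+1}) is achieved by the complete r-partite Turán graph T(n, r) with parts as balanced as possible, and is at most (1 − 1/r) · n^2/2. For r = 3, n = 345: the density bound is (2/3) · 119025/2 = 39675. Since 3 ∣ 345, the Turán graph T(345, 3) has parts of equal size 115, and its edge count e(T(345, 3)) = 39675 attains the density bound exactly.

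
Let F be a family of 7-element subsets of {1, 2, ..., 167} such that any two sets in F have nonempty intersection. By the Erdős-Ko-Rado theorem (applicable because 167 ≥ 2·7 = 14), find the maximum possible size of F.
max |F| = C(166, 6) = 26523563913

The Erdős-Ko-Rado theorem states: for n ≥ 2k, an intersecting family of k-subsets of an n-element set has size at most C(n − 1, k − 1), with equality for 'star' families {A ⊆ [n] : |A| = k, i ∈ A} (fix an element i). For n = 167, k = 7: C(166, 6) = 26523563913.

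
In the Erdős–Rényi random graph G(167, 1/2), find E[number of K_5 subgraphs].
E[# K_5] = C(167, 5) · (1/2)^C(5, 2) = 1018963693 / 2^10 ≈ 995081.731445

For each 5-subset S of vertices (there are C(167, 5) = 1018963693 such S), let X_S = 1 if S induces a K_5 (all C(5, 2) = 10 edges present). Then P(X_S = 1) = (1/2)^10 = 1/1024. By linearity of expectation, E[# K_5] = C(167, 5) · (1/2)^10 = 1018963693 / 1024 ≈ 995081.731445.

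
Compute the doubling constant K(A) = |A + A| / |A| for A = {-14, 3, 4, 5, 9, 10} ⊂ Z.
K = |A + A| / |A| = 18/6 = 3

Enumerate A + A = {a + b : a, b ∈ A}. With |A| = 6, there are |A|^2 = 36 ordered sum pairs; collecting distinct values, A + A = {-28, -11, -10, -9, -5, -4, 6, 7, 8, 9, 10, 12, 13, 14, 15, 18, 19, 20}, so |A + A| = 18. Thus K = 18/6 = 3. For comparison, the minimum possible |A + A| over all 6-element sets is 2·6 − 1 = 11 (so min K = 11/6), attained only by arithmetic progressions.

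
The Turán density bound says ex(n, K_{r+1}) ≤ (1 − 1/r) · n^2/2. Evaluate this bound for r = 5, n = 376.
Turán density bound = (4/5) · 376^2/2 = 282752/5 ≈ 56550.4

Turán's theorem: ex(n, K_{r+1}) is achieved by the complete r-partite Turán graph T(n, r) with parts as balanced as possible, and is at most (1 − 1/r) · n^2/2. For r = 5, n = 376: the density bound is (4/5) · 141376/2 = 282752/5 ≈ 56550.4. The integer-valued extremum is e(T(376, 5)) = 56550, which is strictly less than the density bound 282752/5 since 5 ∤ 376 (the parts of T(376, 5) cannot all be equal).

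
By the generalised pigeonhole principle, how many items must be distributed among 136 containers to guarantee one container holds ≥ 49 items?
n = (49 − 1)·136 + 1 = 6529

By the generalised pigeonhole principle, to guarantee some box contains ≥ r objects we need more than (r − 1) · k objects total. Threshold: n = (r − 1) · k + 1. With r = 49 and k = 136: n = 48 · 136 + 1 = 6528 + 1 = 6529. For n = 6528 = 48 · 136, we can put exactly 48 objects in every box, avoiding 49 in any single one — so 6529 is tight.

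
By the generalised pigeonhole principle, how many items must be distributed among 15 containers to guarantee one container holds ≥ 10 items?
n = (10 − 1)·15 + 1 = 136

By the generalised pigeonhole principle, to guarantee some box contains ≥ r objects we need more than (r − 1) · k objects total. Threshold: n = (r − 1) · k + 1. With r = 10 and k = 15: n = 9 · 15 + 1 = 135 + 1 = 136. For n = 135 = 9 · 15, we can put exactly 9 objects in every box, avoiding 10 in any single one — so 136 is tight.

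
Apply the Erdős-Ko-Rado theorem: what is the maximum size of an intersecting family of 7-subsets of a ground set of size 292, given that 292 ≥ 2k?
max |F| = C(291, 6) = 800749637688

The Erdős-Ko-Rado theorem states: for n ≥ 2k, an intersecting family of k-subsets of an n-element set has size at most C(n − 1, k − 1), with equality for 'star' families {A ⊆ [n] : |A| = k, i ∈ A} (fix an element i). For n = 292, k = 7: C(291, 6) = 800749637688.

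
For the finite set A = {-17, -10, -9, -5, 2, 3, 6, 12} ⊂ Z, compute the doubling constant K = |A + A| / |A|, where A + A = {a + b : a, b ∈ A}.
K = |A + A| / |A| = 32/8 = 4

Enumerate A + A = {a + b : a, b ∈ A}. With |A| = 8, there are |A|^2 = 64 ordered sum pairs; collecting distinct values, A + A = {-34, -27, -26, -22, -20, -19, -18, -15, -14, -11, -10, -8, -7, -6, -5, -4, -3, -2, 1, 2, 3, 4, 5, 6, 7, 8, 9, 12, 14, 15, 18, 24}, so |A + A| = 32. Thus K = 32/8 = 4. For comparison, the minimum possible |A + A| over all 8-element sets is 2·8 − 1 = 15 (so min K = 15/8), attained only by arithmetic progressions.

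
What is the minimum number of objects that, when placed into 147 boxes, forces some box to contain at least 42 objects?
n = (42 − 1)·147 + 1 = 6028

By the generalised pigeonhole principle, to guarantee some box contains ≥ r objects we need more than (r − 1) · k objects total. Threshold: n = (r − 1) · k + 1. With r = 42 and k = 147: n = 41 · 147 + 1 = 6027 + 1 = 6028. For n = 6027 = 41 · 147, we can put exactly 41 objects in every box, avoiding 42 in any single one — so 6028 is tight.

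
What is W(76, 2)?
W(76, 2) = 76 + 1 = 77

A 2-term AP is any pair of integers, so a monochromatic 2-AP exists iff some colour is used at least twice. With 76 colours, the colouring i ↦ i on {1, ..., 76} uses each colour once, avoiding any monochromatic pair, so W(76, 2) > 76. For {1, ..., 77}, pigeonhole forces two integers of the same colour, which form a monochromatic 2-AP. Hence W(76, 2) = 77.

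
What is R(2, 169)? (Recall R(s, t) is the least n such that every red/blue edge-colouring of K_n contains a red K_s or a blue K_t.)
R(2, 169) = 169

R(2, k) = k for all k ≥ 2: in a 2-colouring of K_k, either some edge is red (a red K_2) or all edges are blue (a blue K_k). And K_{168} coloured all-blue has no blue K_169, so R(2, 169) > 168. Hence R(2, 169) = 169.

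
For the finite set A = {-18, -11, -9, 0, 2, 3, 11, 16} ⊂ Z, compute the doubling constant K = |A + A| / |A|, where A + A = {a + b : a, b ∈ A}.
K = |A + A| / |A| = 30/8 = 15/4

Enumerate A + A = {a + b : a, b ∈ A}. With |A| = 8, there are |A|^2 = 64 ordered sum pairs; collecting distinct values, A + A = {-36, -29, -27, -22, -20, -18, -16, -15, -11, -9, -8, -7, -6, -2, 0, 2, 3, 4, 5, 6, 7, 11, 13, 14, 16, 18, 19, 22, 27, 32}, so |A + A| = 30. Thus K = 30/8 = 15/4. For comparison, the minimum possible |A + A| over all 8-element sets is 2·8 − 1 = 15 (so min K = 15/8), attained only by arithmetic progressions.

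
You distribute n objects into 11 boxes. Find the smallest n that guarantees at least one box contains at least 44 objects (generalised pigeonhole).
n = (44 − 1)·11 + 1 = 474

By the generalised pigeonhole principle, to guarantee some box contains ≥ r objects we need more than (r − 1) · k objects total. Threshold: n = (r − 1) · k + 1. With r = 44 and k = 11: n = 43 · 11 + 1 = 473 + 1 = 474. For n = 473 = 43 · 11, we can put exactly 43 objects in every box, avoiding 44 in any single one — so 474 is tight.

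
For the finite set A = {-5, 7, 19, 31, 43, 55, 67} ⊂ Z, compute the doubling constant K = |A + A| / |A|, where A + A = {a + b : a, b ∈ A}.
K = |A + A| / |A| = 13/7

Enumerate A + A = {a + b : a, b ∈ A}. With |A| = 7, there are |A|^2 = 49 ordered sum pairs; collecting distinct values, A + A = {-10, 2, 14, 26, 38, 50, 62, 74, 86, 98, 110, 122, 134}, so |A + A| = 13. Thus K = 13/7. Here |A + A| = 2|A| − 1 = 13, the minimum possible — so K = 13/7 is minimal, which holds iff A is an arithmetic progression.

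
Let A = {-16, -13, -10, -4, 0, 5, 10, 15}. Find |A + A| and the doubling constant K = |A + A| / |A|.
K = |A + A| / |A| = 28/8 = 7/2

Enumerate A + A = {a + b : a, b ∈ A}. With |A| = 8, there are |A|^2 = 64 ordered sum pairs; collecting distinct values, A + A = {-32, -29, -26, -23, -20, -17, -16, -14, -13, -11, -10, -8, -6, -5, -4, -3, -1, 0, 1, 2, 5, 6, 10, 11, 15, 20, 25, 30}, so |A + A| = 28. Thus K = 28/8 = 7/2. For comparison, the minimum possible |A + A| over all 8-element sets is 2·8 − 1 = 15 (so min K = 15/8), attained only by arithmetic progressions.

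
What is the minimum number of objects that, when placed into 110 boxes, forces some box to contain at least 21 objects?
n = (21 − 1)·110 + 1 = 2201

By the generalised pigeonhole principle, to guarantee some box contains ≥ r objects we need more than (r − 1) · k objects total. Threshold: n = (r − 1) · k + 1. With r = 21 and k = 110: n = 20 · 110 + 1 = 2200 + 1 = 2201. For n = 2200 = 20 · 110, we can put exactly 20 objects in every box, avoiding 21 in any single one — so 2201 is tight.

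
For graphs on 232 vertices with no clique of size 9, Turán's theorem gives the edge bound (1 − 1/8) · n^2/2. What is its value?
Turán density bound = (7/8) · 232^2/2 = 23548

Turán's theorem: ex(n, K_{r+1}) is achieved by the complete r-partite Turán graph T(n, r) with parts as balanced as possible, and is at most (1 − 1/r) · n^2/2. For r = 8, n = 232: the density bound is (7/8) · 53824/2 = 23548. Since 8 ∣ 232, the Turán graph T(232, 8) has parts of equal size 29, and its edge count e(T(232, 8)) = 23548 attains the density bound exactly.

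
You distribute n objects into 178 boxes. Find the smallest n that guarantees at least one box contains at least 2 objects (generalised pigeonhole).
n = (2 − 1)·178 + 1 = 179

By the generalised pigeonhole principle, to guarantee some box contains ≥ r objects we need more than (r − 1) · k objects total. Threshold: n = (r − 1) · k + 1. With r = 2 and k = 178: n = 1 · 178 + 1 = 178 + 1 = 179. For n = 178 = 1 · 178, we can put exactly 1 objects in every box, avoiding 2 in any single one — so 179 is tight.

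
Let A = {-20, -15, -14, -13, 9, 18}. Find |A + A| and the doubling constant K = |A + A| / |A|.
K = |A + A| / |A| = 20/6 = 10/3

Enumerate A + A = {a + b : a, b ∈ A}. With |A| = 6, there are |A|^2 = 36 ordered sum pairs; collecting distinct values, A + A = {-40, -35, -34, -33, -30, -29, -28, -27, -26, -11, -6, -5, -4, -2, 3, 4, 5, 18, 27, 36}, so |A + A| = 20. Thus K = 20/6 = 10/3. For comparison, the minimum possible |A + A| over all 6-element sets is 2·6 − 1 = 11 (so min K = 11/6), attained only by arithmetic progressions.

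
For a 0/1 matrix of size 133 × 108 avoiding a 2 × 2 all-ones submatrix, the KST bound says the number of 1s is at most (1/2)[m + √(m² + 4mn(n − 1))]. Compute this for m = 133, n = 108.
z(133, 108; 2, 2) ≤ (1/2)[133 + √(133² + 4·133·108·107)] = (1/2)[133 + √6165481] = 1308.0193

Kővári–Sós–Turán: let r_1, ..., r_133 be the row sums and z = Σ r_i the total number of 1s. Each pair of columns can share at most one row with both entries 1 (else a 2×2 all-ones block appears), so Σ_i C(r_i, 2) ≤ C(108, 2) = 5778. By convexity Σ_i C(r_i, 2) ≥ 133·C(z/133, 2) = z(z − 133)/(2·133), giving z² − 133z − 133·108·107 ≤ 0 and hence z ≤ (1/2)[133 + √(17689 + 4·1536948)] = (1/2)[133 + √6165481] ≈ (1/2)(133 + 2483.0387) = 1308.0193.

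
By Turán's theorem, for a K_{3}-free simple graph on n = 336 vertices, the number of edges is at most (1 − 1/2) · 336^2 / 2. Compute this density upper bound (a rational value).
Turán density bound = (1/2) · 336^2/2 = 28224

Turán's theorem: ex(n, K_{r+1}) is achieved by the complete r-partite Turán graph T(n, r) with parts as balanced as possible, and is at most (1 − 1/r) · n^2/2. For r = 2, n = 336: the density bound is (1/2) · 112896/2 = 28224. Since 2 ∣ 336, the Turán graph T(336, 2) has parts of equal size 168, and its edge count e(T(336, 2)) = 28224 attains the density bound exactly.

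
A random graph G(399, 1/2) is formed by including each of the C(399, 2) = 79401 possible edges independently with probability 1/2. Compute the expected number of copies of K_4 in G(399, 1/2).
E[# K_4] = C(399, 4) · (1/2)^C(4, 2) = 1040232501 / 2^6 = 16253632.828125

For each 4-subset S of vertices (there are C(399, 4) = 1040232501 such S), let X_S = 1 if S induces a K_4 (all C(4, 2) = 6 edges present). Then P(X_S = 1) = (1/2)^6 = 1/64. By linearity of expectation, E[# K_4] = C(399, 4) · (1/2)^6 = 1040232501 / 64 = 16253632.828125.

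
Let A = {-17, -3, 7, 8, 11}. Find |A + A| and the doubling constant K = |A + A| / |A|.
K = |A + A| / |A| = 14/5

Enumerate A + A = {a + b : a, b ∈ A}. With |A| = 5, there are |A|^2 = 25 ordered sum pairs; collecting distinct values, A + A = {-34, -20, -10, -9, -6, 4, 5, 8, 14, 15, 16, 18, 19, 22}, so |A + A| = 14. Thus K = 14/5. For comparison, the minimum possible |A + A| over all 5-element sets is 2·5 − 1 = 9 (so min K = 9/5), attained only by arithmetic progressions.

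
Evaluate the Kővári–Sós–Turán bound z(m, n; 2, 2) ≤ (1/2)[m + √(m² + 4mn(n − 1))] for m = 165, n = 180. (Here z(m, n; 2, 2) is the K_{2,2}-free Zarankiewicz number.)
z(165, 180; 2, 2) ≤ (1/2)[165 + √(165² + 4·165·180·179)] = (1/2)[165 + √21292425] = 2389.6858

Kővári–Sós–Turán: let r_1, ..., r_165 be the row sums and z = Σ r_i the total number of 1s. Each pair of columns can share at most one row with both entries 1 (else a 2×2 all-ones block appears), so Σ_i C(r_i, 2) ≤ C(180, 2) = 16110. By convexity Σ_i C(r_i, 2) ≥ 165·C(z/165, 2) = z(z − 165)/(2·165), giving z² − 165z − 165·180·179 ≤ 0 and hence z ≤ (1/2)[165 + √(27225 + 4·5316300)] = (1/2)[165 + √21292425] ≈ (1/2)(165 + 4614.3716) = 2389.6858.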